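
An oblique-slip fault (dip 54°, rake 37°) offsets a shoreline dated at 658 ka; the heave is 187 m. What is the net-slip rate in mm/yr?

0.803 mm/yr

dip-slip = heave / cos(dip) = 187 / cos(54°) = 318.1 m
net slip = dip-slip / sin(rake) = 318.1 / sin(37°) = 528.6 m
rate = 528.6 m / 658 ka = 0.000803 m/yr = 0.803 mm/yr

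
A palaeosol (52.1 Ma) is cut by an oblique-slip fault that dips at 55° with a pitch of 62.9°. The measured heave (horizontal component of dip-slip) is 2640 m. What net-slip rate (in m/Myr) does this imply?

99.2 m/Myr

dip-slip = heave / cos(dip) = 2640 / cos(55°) = 4603 m
net slip = dip-slip / sin(rake) = 4603 / sin(62.9°) = 5170 m
rate = 5170 m / 52.1 Ma = 0.0000992 m/yr = 99.2 m/Myr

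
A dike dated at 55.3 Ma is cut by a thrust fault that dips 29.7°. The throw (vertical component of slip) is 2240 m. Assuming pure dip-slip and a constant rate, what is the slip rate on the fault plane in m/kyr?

0.0818 m/kyr

dip-slip = throw / sin(dip) = 2240 m / sin(29.7°) = 4521 m
rate = 4521 m / 55.3 Ma = 0.0000818 m/yr = 0.0818 m/kyr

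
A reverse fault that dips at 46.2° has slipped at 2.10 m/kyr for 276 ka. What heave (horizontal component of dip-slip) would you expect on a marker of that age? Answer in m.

dip-slip = rate × time = 2.10 m/kyr × 276 ka = 579.6 m
heave = dip-slip × cos(dip) = 579.6 × cos(46.2°) = 401 m

401 m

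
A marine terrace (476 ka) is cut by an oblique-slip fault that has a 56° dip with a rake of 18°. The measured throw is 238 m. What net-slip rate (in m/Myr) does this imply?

1950 m/Myr

dip-slip = throw / sin(dip) = 238 / sin(56°) = 287.1 m
net slip = dip-slip / sin(rake) = 287.1 / sin(18°) = 929 m
rate = 929 m / 476 ka = 0.00195 m/yr = 1950 m/Myr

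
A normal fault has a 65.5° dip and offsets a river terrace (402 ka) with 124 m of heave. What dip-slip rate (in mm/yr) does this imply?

dip-slip = heave / cos(dip) = 124 m / cos(65.5°) = 299 m
rate = 299 m / 402 ka = 0.000744 m/yr = 0.744 mm/yr

0.744 mm/yr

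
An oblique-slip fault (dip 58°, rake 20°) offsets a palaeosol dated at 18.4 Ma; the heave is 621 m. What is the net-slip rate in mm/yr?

dip-slip = heave / cos(dip) = 621 / cos(58°) = 1172 m
net slip = dip-slip / sin(rake) = 1172 / sin(20°) = 3426 m
rate = 3426 m / 18.4 Ma = 0.000186 m/yr = 0.186 mm/yr

0.186 mm/yr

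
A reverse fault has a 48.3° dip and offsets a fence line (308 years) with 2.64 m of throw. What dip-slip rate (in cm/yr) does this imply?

dip-slip = throw / sin(dip) = 2.64 m / sin(48.3°) = 3.536 m
rate = 3.536 m / 308 years = 0.0115 m/yr = 1.15 cm/yr

1.15 cm/yr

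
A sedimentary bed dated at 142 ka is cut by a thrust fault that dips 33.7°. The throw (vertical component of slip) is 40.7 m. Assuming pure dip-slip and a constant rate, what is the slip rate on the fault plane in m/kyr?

0.517 m/kyr

dip-slip = throw / sin(dip) = 40.7 m / sin(33.7°) = 73.35 m
rate = 73.35 m / 142 ka = 0.000517 m/yr = 0.517 m/kyr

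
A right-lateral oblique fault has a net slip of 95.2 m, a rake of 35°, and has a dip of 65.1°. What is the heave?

dip-slip = net slip × sin(rake) = 95.2 m × sin(35°) = 54.60 m
heave = dip-slip × cos(dip) = 54.60 × cos(65.1°) = 23 m

23 m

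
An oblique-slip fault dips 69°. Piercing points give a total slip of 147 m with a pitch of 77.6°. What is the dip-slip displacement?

144 m

dip-slip = net slip × sin(rake) = 147 m × sin(77.6°) = 144 m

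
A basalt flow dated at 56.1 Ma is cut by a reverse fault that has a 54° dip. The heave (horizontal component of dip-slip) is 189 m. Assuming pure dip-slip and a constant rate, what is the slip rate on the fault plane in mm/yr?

0.00573 mm/yr

dip-slip = heave / cos(dip) = 189 m / cos(54°) = 321.5 m
rate = 321.5 m / 56.1 Ma = 0.00000573 m/yr = 0.00573 mm/yr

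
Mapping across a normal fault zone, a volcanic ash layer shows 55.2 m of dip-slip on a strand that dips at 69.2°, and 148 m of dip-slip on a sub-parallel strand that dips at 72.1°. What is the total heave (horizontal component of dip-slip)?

heave_A = 55.2 × cos(69.2°) = 19.60 m
heave_B = 148 × cos(72.1°) = 45.49 m
total = 19.60 + 45.49 = 65.1 m

65.1 m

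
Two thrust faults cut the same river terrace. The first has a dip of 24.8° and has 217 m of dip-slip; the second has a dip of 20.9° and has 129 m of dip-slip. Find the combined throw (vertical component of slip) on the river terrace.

137 m

throw_A = 217 × sin(24.8°) = 91.02 m
throw_B = 129 × sin(20.9°) = 46.02 m
total = 91.02 + 46.02 = 137 m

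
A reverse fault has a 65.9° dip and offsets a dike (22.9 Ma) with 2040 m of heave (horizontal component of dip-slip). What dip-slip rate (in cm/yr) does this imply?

0.0218 cm/yr

dip-slip = heave / cos(dip) = 2040 m / cos(65.9°) = 4996 m
rate = 4996 m / 22.9 Ma = 0.000218 m/yr = 0.0218 cm/yr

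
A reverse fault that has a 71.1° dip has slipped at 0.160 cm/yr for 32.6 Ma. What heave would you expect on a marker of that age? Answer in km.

dip-slip = rate × time = 0.160 cm/yr × 32.6 Ma = 52160 m
heave = dip-slip × cos(dip) = 52160 × cos(71.1°) = 16900 m = 16.9 km

16.9 km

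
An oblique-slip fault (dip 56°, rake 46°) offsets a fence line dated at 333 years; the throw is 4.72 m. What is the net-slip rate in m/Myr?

23800 m/Myr

dip-slip = throw / sin(dip) = 4.72 / sin(56°) = 5.693 m
net slip = dip-slip / sin(rake) = 5.693 / sin(46°) = 7.915 m
rate = 7.915 m / 333 years = 0.0238 m/yr = 23800 m/Myr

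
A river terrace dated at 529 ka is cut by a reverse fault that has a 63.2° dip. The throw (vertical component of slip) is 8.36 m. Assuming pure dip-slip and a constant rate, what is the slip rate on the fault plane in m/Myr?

17.7 m/Myr

dip-slip = throw / sin(dip) = 8.36 m / sin(63.2°) = 9.366 m
rate = 9.366 m / 529 ka = 0.0000177 m/yr = 17.7 m/Myr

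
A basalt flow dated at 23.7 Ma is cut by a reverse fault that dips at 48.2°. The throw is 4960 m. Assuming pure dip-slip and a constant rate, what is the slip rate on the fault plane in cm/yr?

0.0281 cm/yr

dip-slip = throw / sin(dip) = 4960 m / sin(48.2°) = 6653 m
rate = 6653 m / 23.7 Ma = 0.000281 m/yr = 0.0281 cm/yr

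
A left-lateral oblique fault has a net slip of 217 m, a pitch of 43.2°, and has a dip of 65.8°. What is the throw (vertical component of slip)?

135 m

dip-slip = net slip × sin(rake) = 217 m × sin(43.2°) = 148.5 m
throw = dip-slip × sin(dip) = 148.5 × sin(65.8°) = 135 m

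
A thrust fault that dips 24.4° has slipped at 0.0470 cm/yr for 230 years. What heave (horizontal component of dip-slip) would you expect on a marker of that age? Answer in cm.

dip-slip = rate × time = 0.0470 cm/yr × 230 years = 0.1081 m
heave = dip-slip × cos(dip) = 0.1081 × cos(24.4°) = 0.0984 m = 9.84 cm

9.84 cm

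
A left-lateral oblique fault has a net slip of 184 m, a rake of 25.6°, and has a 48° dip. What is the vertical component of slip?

dip-slip = net slip × sin(rake) = 184 m × sin(25.6°) = 79.50 m
throw = dip-slip × sin(dip) = 79.50 × sin(48°) = 59.1 m

59.1 m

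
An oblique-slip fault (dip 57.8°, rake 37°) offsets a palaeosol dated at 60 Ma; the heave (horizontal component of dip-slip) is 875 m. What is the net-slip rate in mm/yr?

dip-slip = heave / cos(dip) = 875 / cos(57.8°) = 1642 m
net slip = dip-slip / sin(rake) = 1642 / sin(37°) = 2728 m
rate = 2728 m / 60 Ma = 0.0000455 m/yr = 0.0455 mm/yr

0.0455 mm/yr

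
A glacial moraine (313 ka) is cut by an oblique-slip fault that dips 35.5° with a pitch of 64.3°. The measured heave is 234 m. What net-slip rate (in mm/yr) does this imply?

1.02 mm/yr

dip-slip = heave / cos(dip) = 234 / cos(35.5°) = 287.4 m
net slip = dip-slip / sin(rake) = 287.4 / sin(64.3°) = 319 m
rate = 319 m / 313 ka = 0.00102 m/yr = 1.02 mm/yr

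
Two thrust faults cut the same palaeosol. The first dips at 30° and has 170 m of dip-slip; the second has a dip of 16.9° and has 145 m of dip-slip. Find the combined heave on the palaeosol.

heave_A = 170 × cos(30°) = 147.2 m
heave_B = 145 × cos(16.9°) = 138.7 m
total = 147.2 + 138.7 = 286 m

286 m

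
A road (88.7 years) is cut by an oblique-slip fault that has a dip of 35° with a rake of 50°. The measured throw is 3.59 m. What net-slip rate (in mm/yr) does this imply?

dip-slip = throw / sin(dip) = 3.59 / sin(35°) = 6.259 m
net slip = dip-slip / sin(rake) = 6.259 / sin(50°) = 8.171 m
rate = 8.171 m / 88.7 years = 0.0921 m/yr = 92.1 mm/yr

92.1 mm/yr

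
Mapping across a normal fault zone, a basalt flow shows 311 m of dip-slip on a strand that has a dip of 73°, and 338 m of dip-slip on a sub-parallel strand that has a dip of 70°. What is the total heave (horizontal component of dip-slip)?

heave_A = 311 × cos(73°) = 90.93 m
heave_B = 338 × cos(70°) = 115.6 m
total = 90.93 + 115.6 = 207 m

207 m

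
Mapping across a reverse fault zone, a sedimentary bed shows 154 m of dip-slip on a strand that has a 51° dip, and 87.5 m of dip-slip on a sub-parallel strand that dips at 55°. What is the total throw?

throw_A = 154 × sin(51°) = 119.7 m
throw_B = 87.5 × sin(55°) = 71.68 m
total = 119.7 + 71.68 = 191 m

191 m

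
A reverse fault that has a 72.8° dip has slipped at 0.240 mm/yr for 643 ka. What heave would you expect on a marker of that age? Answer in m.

45.6 m

dip-slip = rate × time = 0.240 mm/yr × 643 ka = 154.3 m
heave = dip-slip × cos(dip) = 154.3 × cos(72.8°) = 45.6 m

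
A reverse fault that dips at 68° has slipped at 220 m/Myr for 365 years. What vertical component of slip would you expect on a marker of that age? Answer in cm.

7.45 cm

dip-slip = rate × time = 220 m/Myr × 365 years = 0.08030 m
throw = dip-slip × sin(dip) = 0.08030 × sin(68°) = 0.0745 m = 7.45 cm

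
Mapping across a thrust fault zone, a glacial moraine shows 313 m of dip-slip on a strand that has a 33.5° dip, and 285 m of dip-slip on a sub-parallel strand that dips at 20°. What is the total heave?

heave_A = 313 × cos(33.5°) = 261 m
heave_B = 285 × cos(20°) = 267.8 m
total = 261 + 267.8 = 529 m

529 m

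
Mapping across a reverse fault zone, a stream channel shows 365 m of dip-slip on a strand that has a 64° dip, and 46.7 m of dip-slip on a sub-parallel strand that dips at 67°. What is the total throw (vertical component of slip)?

throw_A = 365 × sin(64°) = 328.1 m
throw_B = 46.7 × sin(67°) = 42.99 m
total = 328.1 + 42.99 = 371 m

371 m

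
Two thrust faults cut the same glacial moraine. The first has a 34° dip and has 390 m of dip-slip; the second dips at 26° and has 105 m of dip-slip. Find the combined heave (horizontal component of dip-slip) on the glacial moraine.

heave_A = 390 × cos(34°) = 323.3 m
heave_B = 105 × cos(26°) = 94.37 m
total = 323.3 + 94.37 = 418 m

418 m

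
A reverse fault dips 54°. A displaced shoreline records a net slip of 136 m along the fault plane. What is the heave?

heave = dip-slip × cos(dip) = 136 m × cos(54°) = 79.9 m

79.9 m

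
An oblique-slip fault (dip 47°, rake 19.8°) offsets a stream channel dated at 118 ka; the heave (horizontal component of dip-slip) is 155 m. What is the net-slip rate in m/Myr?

dip-slip = heave / cos(dip) = 155 / cos(47°) = 227.3 m
net slip = dip-slip / sin(rake) = 227.3 / sin(19.8°) = 670.9 m
rate = 670.9 m / 118 ka = 0.00569 m/yr = 5690 m/Myr

5690 m/Myr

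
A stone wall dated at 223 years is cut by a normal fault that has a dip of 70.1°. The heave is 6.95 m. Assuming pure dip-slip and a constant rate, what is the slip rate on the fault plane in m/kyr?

dip-slip = heave / cos(dip) = 6.95 m / cos(70.1°) = 20.42 m
rate = 20.42 m / 223 years = 0.0916 m/yr = 91.6 m/kyr

91.6 m/kyr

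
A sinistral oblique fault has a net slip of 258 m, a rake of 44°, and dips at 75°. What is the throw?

173 m

dip-slip = net slip × sin(rake) = 258 m × sin(44°) = 179.2 m
throw = dip-slip × sin(dip) = 179.2 × sin(75°) = 173 m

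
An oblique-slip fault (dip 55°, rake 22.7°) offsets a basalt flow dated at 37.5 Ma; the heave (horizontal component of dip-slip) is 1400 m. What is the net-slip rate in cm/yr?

0.0169 cm/yr

dip-slip = heave / cos(dip) = 1400 / cos(55°) = 2441 m
net slip = dip-slip / sin(rake) = 2441 / sin(22.7°) = 6325 m
rate = 6325 m / 37.5 Ma = 0.000169 m/yr = 0.0169 cm/yr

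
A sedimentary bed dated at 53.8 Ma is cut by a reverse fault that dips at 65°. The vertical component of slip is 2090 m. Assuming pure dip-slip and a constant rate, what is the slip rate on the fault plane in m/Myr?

dip-slip = throw / sin(dip) = 2090 m / sin(65°) = 2306 m
rate = 2306 m / 53.8 Ma = 0.0000429 m/yr = 42.9 m/Myr

42.9 m/Myr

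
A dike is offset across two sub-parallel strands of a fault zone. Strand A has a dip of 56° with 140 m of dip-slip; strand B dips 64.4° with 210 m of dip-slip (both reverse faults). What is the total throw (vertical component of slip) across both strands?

305 m

throw_A = 140 × sin(56°) = 116.1 m
throw_B = 210 × sin(64.4°) = 189.4 m
total = 116.1 + 189.4 = 305 m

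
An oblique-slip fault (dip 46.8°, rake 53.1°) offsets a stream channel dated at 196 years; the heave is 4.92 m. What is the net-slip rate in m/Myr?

dip-slip = heave / cos(dip) = 4.92 / cos(46.8°) = 7.187 m
net slip = dip-slip / sin(rake) = 7.187 / sin(53.1°) = 8.988 m
rate = 8.988 m / 196 years = 0.0459 m/yr = 45900 m/Myr

45900 m/Myr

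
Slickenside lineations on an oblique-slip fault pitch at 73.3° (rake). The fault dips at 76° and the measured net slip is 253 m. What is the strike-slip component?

strike-slip = net slip × cos(rake) = 253 m × cos(73.3°) = 72.7 m

72.7 m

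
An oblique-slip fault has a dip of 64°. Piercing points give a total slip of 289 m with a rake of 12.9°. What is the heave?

28.3 m

dip-slip = net slip × sin(rake) = 289 m × sin(12.9°) = 64.52 m
heave = dip-slip × cos(dip) = 64.52 × cos(64°) = 28.3 m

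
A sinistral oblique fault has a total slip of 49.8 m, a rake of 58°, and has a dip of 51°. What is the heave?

26.6 m

dip-slip = net slip × sin(rake) = 49.8 m × sin(58°) = 42.23 m
heave = dip-slip × cos(dip) = 42.23 × cos(51°) = 26.6 m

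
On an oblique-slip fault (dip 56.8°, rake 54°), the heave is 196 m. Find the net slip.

442 m

dip-slip = heave / cos(dip) = 196 / cos(56.8°) = 357.9 m
net slip = dip-slip / sin(rake) = 357.9 / sin(54°) = 442 m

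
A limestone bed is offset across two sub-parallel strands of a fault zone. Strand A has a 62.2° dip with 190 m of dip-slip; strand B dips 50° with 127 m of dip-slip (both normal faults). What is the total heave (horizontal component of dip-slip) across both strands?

heave_A = 190 × cos(62.2°) = 88.61 m
heave_B = 127 × cos(50°) = 81.63 m
total = 88.61 + 81.63 = 170 m

170 m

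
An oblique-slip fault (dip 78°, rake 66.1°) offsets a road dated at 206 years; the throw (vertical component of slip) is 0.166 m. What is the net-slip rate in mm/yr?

0.901 mm/yr

dip-slip = throw / sin(dip) = 0.166 / sin(78°) = 0.1697 m
net slip = dip-slip / sin(rake) = 0.1697 / sin(66.1°) = 0.1856 m
rate = 0.1856 m / 206 years = 0.000901 m/yr = 0.901 mm/yr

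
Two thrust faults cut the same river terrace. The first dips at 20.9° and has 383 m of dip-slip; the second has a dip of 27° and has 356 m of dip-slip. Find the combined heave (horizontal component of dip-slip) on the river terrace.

heave_A = 383 × cos(20.9°) = 357.8 m
heave_B = 356 × cos(27°) = 317.2 m
total = 357.8 + 317.2 = 675 m

675 m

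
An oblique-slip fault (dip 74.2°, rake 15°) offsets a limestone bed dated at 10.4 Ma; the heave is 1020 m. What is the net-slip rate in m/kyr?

1.39 m/kyr

dip-slip = heave / cos(dip) = 1020 / cos(74.2°) = 3746 m
net slip = dip-slip / sin(rake) = 3746 / sin(15°) = 14470 m
rate = 14470 m / 10.4 Ma = 0.00139 m/yr = 1.39 m/kyr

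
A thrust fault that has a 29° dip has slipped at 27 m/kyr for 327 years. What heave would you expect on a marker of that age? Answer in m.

dip-slip = rate × time = 27 m/kyr × 327 years = 8.829 m
heave = dip-slip × cos(dip) = 8.829 × cos(29°) = 7.72 m

7.72 m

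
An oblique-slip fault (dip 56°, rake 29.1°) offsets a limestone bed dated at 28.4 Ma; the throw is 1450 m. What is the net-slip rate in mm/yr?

dip-slip = throw / sin(dip) = 1450 / sin(56°) = 1749 m
net slip = dip-slip / sin(rake) = 1749 / sin(29.1°) = 3596 m
rate = 3596 m / 28.4 Ma = 0.000127 m/yr = 0.127 mm/yr

0.127 mm/yr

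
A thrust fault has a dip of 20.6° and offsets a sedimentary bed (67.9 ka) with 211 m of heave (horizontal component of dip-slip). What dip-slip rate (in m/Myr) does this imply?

dip-slip = heave / cos(dip) = 211 m / cos(20.6°) = 225.4 m
rate = 225.4 m / 67.9 ka = 0.00332 m/yr = 3320 m/Myr

3320 m/Myr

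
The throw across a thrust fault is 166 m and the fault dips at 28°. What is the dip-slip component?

354 m

dip-slip = throw / sin(dip) = 166 / sin(28°) = 354 m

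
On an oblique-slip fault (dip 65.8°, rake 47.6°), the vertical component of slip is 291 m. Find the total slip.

432 m

dip-slip = throw / sin(dip) = 291 / sin(65.8°) = 319 m
net slip = dip-slip / sin(rake) = 319 / sin(47.6°) = 432 m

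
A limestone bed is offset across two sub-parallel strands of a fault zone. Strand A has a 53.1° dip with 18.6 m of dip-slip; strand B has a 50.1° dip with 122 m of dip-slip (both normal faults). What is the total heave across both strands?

89.4 m

heave_A = 18.6 × cos(53.1°) = 11.17 m
heave_B = 122 × cos(50.1°) = 78.26 m
total = 11.17 + 78.26 = 89.4 m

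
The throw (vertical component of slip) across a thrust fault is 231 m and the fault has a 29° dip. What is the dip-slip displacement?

476 m

dip-slip = throw / sin(dip) = 231 / sin(29°) = 476 m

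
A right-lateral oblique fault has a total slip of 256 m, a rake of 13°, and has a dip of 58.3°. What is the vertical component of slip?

dip-slip = net slip × sin(rake) = 256 m × sin(13°) = 57.59 m
throw = dip-slip × sin(dip) = 57.59 × sin(58.3°) = 49 m

49 m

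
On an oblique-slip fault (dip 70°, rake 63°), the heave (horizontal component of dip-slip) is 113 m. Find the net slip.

371 m

dip-slip = heave / cos(dip) = 113 / cos(70°) = 330.4 m
net slip = dip-slip / sin(rake) = 330.4 / sin(63°) = 371 m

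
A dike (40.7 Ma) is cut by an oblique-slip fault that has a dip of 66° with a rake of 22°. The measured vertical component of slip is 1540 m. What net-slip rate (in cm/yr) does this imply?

dip-slip = throw / sin(dip) = 1540 / sin(66°) = 1686 m
net slip = dip-slip / sin(rake) = 1686 / sin(22°) = 4500 m
rate = 4500 m / 40.7 Ma = 0.000111 m/yr = 0.0111 cm/yr

0.0111 cm/yr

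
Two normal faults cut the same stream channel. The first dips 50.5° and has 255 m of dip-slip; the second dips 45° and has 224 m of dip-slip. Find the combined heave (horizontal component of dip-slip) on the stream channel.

321 m

heave_A = 255 × cos(50.5°) = 162.2 m
heave_B = 224 × cos(45°) = 158.4 m
total = 162.2 + 158.4 = 321 m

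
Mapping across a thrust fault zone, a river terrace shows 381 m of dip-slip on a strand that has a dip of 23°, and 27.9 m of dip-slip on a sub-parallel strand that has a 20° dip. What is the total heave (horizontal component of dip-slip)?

heave_A = 381 × cos(23°) = 350.7 m
heave_B = 27.9 × cos(20°) = 26.22 m
total = 350.7 + 26.22 = 377 m

377 m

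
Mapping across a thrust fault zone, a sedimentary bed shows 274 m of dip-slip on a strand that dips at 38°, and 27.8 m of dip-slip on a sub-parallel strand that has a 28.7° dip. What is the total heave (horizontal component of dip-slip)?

heave_A = 274 × cos(38°) = 215.9 m
heave_B = 27.8 × cos(28.7°) = 24.38 m
total = 215.9 + 24.38 = 240 m

240 m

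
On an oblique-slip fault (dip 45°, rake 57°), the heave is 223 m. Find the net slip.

376 m

dip-slip = heave / cos(dip) = 223 / cos(45°) = 315.4 m
net slip = dip-slip / sin(rake) = 315.4 / sin(57°) = 376 m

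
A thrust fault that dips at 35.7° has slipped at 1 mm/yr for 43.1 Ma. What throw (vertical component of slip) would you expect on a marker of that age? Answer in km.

25.2 km

dip-slip = rate × time = 1 mm/yr × 43.1 Ma = 43100 m
throw = dip-slip × sin(dip) = 43100 × sin(35.7°) = 25200 m = 25.2 km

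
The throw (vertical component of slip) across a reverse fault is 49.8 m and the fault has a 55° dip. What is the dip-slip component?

60.8 m

dip-slip = throw / sin(dip) = 49.8 / sin(55°) = 60.8 m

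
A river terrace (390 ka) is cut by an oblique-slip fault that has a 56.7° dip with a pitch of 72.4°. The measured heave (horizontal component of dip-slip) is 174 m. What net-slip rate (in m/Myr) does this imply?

dip-slip = heave / cos(dip) = 174 / cos(56.7°) = 316.9 m
net slip = dip-slip / sin(rake) = 316.9 / sin(72.4°) = 332.5 m
rate = 332.5 m / 390 ka = 0.000853 m/yr = 853 m/Myr

853 m/Myr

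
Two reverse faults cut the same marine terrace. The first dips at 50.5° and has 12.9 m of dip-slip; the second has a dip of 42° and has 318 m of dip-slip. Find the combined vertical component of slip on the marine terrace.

throw_A = 12.9 × sin(50.5°) = 9.954 m
throw_B = 318 × sin(42°) = 212.8 m
total = 9.954 + 212.8 = 223 m

223 m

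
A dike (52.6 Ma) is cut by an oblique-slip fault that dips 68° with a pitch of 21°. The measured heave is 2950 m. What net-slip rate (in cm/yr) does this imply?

dip-slip = heave / cos(dip) = 2950 / cos(68°) = 7875 m
net slip = dip-slip / sin(rake) = 7875 / sin(21°) = 21970 m
rate = 21970 m / 52.6 Ma = 0.000418 m/yr = 0.0418 cm/yr

0.0418 cm/yr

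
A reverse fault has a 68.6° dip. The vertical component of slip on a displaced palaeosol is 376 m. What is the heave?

heave = throw / tan(dip) = 376 / tan(68.6°) = 147 m

147 m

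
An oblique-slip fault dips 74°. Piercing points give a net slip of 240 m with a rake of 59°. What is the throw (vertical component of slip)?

dip-slip = net slip × sin(rake) = 240 m × sin(59°) = 205.7 m
throw = dip-slip × sin(dip) = 205.7 × sin(74°) = 198 m

198 m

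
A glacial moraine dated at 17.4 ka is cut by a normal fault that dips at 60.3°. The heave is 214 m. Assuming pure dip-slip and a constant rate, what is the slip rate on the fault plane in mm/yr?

dip-slip = heave / cos(dip) = 214 m / cos(60.3°) = 431.9 m
rate = 431.9 m / 17.4 ka = 0.0248 m/yr = 24.8 mm/yr

24.8 mm/yr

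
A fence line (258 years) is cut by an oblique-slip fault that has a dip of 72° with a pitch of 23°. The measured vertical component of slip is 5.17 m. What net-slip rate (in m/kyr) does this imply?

dip-slip = throw / sin(dip) = 5.17 / sin(72°) = 5.436 m
net slip = dip-slip / sin(rake) = 5.436 / sin(23°) = 13.91 m
rate = 13.91 m / 258 years = 0.0539 m/yr = 53.9 m/kyr

53.9 m/kyr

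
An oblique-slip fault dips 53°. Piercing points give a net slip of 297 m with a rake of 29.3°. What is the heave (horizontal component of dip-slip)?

87.5 m

dip-slip = net slip × sin(rake) = 297 m × sin(29.3°) = 145.3 m
heave = dip-slip × cos(dip) = 145.3 × cos(53°) = 87.5 m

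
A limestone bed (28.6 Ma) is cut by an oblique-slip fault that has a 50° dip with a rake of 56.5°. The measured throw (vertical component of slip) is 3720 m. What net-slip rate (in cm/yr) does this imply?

dip-slip = throw / sin(dip) = 3720 / sin(50°) = 4856 m
net slip = dip-slip / sin(rake) = 4856 / sin(56.5°) = 5823 m
rate = 5823 m / 28.6 Ma = 0.000204 m/yr = 0.0204 cm/yr

0.0204 cm/yr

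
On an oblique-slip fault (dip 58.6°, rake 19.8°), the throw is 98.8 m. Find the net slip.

342 m

dip-slip = throw / sin(dip) = 98.8 / sin(58.6°) = 115.8 m
net slip = dip-slip / sin(rake) = 115.8 / sin(19.8°) = 342 m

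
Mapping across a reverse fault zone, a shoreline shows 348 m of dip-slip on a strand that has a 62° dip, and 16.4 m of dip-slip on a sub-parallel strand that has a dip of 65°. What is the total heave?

heave_A = 348 × cos(62°) = 163.4 m
heave_B = 16.4 × cos(65°) = 6.931 m
total = 163.4 + 6.931 = 170 m

170 m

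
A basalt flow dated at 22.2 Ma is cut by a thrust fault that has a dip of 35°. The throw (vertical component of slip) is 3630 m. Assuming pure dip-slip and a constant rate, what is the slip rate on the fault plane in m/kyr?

0.285 m/kyr

dip-slip = throw / sin(dip) = 3630 m / sin(35°) = 6329 m
rate = 6329 m / 22.2 Ma = 0.000285 m/yr = 0.285 m/kyr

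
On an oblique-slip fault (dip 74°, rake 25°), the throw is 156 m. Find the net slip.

384 m

dip-slip = throw / sin(dip) = 156 / sin(74°) = 162.3 m
net slip = dip-slip / sin(rake) = 162.3 / sin(25°) = 384 m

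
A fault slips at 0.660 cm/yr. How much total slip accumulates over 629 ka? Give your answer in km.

slip = rate × time = 0.660 cm/yr × 629 ka = 4150 m = 4.15 km

4.15 km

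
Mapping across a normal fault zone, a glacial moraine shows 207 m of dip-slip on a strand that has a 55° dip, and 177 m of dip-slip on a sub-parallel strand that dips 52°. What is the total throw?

309 m

throw_A = 207 × sin(55°) = 169.6 m
throw_B = 177 × sin(52°) = 139.5 m
total = 169.6 + 139.5 = 309 m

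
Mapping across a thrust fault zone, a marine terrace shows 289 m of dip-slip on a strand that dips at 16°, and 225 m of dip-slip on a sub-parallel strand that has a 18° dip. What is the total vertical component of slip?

149 m

throw_A = 289 × sin(16°) = 79.66 m
throw_B = 225 × sin(18°) = 69.53 m
total = 79.66 + 69.53 = 149 m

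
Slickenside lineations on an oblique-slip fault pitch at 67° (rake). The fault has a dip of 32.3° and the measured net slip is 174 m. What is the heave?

dip-slip = net slip × sin(rake) = 174 m × sin(67°) = 160.2 m
heave = dip-slip × cos(dip) = 160.2 × cos(32.3°) = 135 m

135 m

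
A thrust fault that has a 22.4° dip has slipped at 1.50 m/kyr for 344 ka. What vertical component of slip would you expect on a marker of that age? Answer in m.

197 m

dip-slip = rate × time = 1.50 m/kyr × 344 ka = 516 m
throw = dip-slip × sin(dip) = 516 × sin(22.4°) = 197 m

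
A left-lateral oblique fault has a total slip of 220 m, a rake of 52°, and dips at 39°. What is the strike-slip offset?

135 m

strike-slip = net slip × cos(rake) = 220 m × cos(52°) = 135 m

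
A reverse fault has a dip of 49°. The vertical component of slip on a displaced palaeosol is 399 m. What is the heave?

heave = throw / tan(dip) = 399 / tan(49°) = 347 m

347 m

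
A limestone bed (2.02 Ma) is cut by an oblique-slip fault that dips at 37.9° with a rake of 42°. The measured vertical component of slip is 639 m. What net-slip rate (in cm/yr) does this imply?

0.0770 cm/yr

dip-slip = throw / sin(dip) = 639 / sin(37.9°) = 1040 m
net slip = dip-slip / sin(rake) = 1040 / sin(42°) = 1555 m
rate = 1555 m / 2.02 Ma = 0.000770 m/yr = 0.0770 cm/yr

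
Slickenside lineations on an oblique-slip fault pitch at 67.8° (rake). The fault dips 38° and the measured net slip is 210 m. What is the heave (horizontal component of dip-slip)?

dip-slip = net slip × sin(rake) = 210 m × sin(67.8°) = 194.4 m
heave = dip-slip × cos(dip) = 194.4 × cos(38°) = 153 m

153 m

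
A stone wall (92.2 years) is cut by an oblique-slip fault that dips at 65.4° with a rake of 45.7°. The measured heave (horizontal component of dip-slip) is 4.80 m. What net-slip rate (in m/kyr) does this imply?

dip-slip = heave / cos(dip) = 4.80 / cos(65.4°) = 11.53 m
net slip = dip-slip / sin(rake) = 11.53 / sin(45.7°) = 16.11 m
rate = 16.11 m / 92.2 years = 0.175 m/yr = 175 m/kyr

175 m/kyr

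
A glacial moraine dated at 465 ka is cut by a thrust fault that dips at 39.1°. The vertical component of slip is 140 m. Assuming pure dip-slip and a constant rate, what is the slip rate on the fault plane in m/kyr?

dip-slip = throw / sin(dip) = 140 m / sin(39.1°) = 222 m
rate = 222 m / 465 ka = 0.000477 m/yr = 0.477 m/kyr

0.477 m/kyr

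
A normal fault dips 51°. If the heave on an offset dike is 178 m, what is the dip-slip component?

dip-slip = heave / cos(dip) = 178 / cos(51°) = 283 m

283 m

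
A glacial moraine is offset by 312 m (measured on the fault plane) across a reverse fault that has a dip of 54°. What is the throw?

throw = dip-slip × sin(dip) = 312 m × sin(54°) = 252 m

252 m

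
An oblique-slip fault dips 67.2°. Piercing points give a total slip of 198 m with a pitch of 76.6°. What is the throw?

178 m

dip-slip = net slip × sin(rake) = 198 m × sin(76.6°) = 192.6 m
throw = dip-slip × sin(dip) = 192.6 × sin(67.2°) = 178 m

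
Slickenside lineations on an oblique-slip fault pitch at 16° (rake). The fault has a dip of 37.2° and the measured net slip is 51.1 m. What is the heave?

dip-slip = net slip × sin(rake) = 51.1 m × sin(16°) = 14.09 m
heave = dip-slip × cos(dip) = 14.09 × cos(37.2°) = 11.2 m

11.2 m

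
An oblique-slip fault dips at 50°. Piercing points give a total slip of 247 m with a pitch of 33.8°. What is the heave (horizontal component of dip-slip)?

dip-slip = net slip × sin(rake) = 247 m × sin(33.8°) = 137.4 m
heave = dip-slip × cos(dip) = 137.4 × cos(50°) = 88.3 m

88.3 m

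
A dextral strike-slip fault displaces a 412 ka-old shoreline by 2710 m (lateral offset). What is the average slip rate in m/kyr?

rate = 2710 m / 412 ka = 0.00658 m/yr = 6.58 m/kyr

6.58 m/kyr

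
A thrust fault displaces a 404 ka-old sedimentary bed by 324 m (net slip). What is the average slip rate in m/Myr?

802 m/Myr

rate = 324 m / 404 ka = 0.000802 m/yr = 802 m/Myr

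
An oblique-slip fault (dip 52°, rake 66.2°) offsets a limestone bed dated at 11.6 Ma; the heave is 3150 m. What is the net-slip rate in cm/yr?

dip-slip = heave / cos(dip) = 3150 / cos(52°) = 5116 m
net slip = dip-slip / sin(rake) = 5116 / sin(66.2°) = 5592 m
rate = 5592 m / 11.6 Ma = 0.000482 m/yr = 0.0482 cm/yr

0.0482 cm/yr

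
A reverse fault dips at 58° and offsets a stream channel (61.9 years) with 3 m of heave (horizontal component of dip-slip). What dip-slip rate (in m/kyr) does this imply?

dip-slip = heave / cos(dip) = 3 m / cos(58°) = 5.661 m
rate = 5.661 m / 61.9 years = 0.0915 m/yr = 91.5 m/kyr

91.5 m/kyr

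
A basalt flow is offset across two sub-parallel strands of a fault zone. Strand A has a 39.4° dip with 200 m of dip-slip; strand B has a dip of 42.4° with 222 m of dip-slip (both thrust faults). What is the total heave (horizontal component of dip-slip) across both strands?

318 m

heave_A = 200 × cos(39.4°) = 154.5 m
heave_B = 222 × cos(42.4°) = 163.9 m
total = 154.5 + 163.9 = 318 m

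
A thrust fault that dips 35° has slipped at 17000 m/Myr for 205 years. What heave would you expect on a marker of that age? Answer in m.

2.85 m

dip-slip = rate × time = 17000 m/Myr × 205 years = 3.485 m
heave = dip-slip × cos(dip) = 3.485 × cos(35°) = 2.85 m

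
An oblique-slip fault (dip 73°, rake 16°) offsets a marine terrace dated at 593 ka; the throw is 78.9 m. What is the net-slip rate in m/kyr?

0.505 m/kyr

dip-slip = throw / sin(dip) = 78.9 / sin(73°) = 82.51 m
net slip = dip-slip / sin(rake) = 82.51 / sin(16°) = 299.3 m
rate = 299.3 m / 593 ka = 0.000505 m/yr = 0.505 m/kyr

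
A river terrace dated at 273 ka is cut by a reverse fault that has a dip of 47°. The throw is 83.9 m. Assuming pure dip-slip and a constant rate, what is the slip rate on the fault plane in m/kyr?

0.420 m/kyr

dip-slip = throw / sin(dip) = 83.9 m / sin(47°) = 114.7 m
rate = 114.7 m / 273 ka = 0.000420 m/yr = 0.420 m/kyr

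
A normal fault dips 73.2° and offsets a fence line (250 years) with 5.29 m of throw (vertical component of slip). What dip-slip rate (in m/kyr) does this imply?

dip-slip = throw / sin(dip) = 5.29 m / sin(73.2°) = 5.526 m
rate = 5.526 m / 250 years = 0.0221 m/yr = 22.1 m/kyr

22.1 m/kyr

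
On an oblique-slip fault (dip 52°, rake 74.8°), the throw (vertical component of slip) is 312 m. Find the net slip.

410 m

dip-slip = throw / sin(dip) = 312 / sin(52°) = 395.9 m
net slip = dip-slip / sin(rake) = 395.9 / sin(74.8°) = 410 m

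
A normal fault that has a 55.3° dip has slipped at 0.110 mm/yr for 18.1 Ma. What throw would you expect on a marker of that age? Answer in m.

dip-slip = rate × time = 0.110 mm/yr × 18.1 Ma = 1991 m
throw = dip-slip × sin(dip) = 1991 × sin(55.3°) = 1640 m

1640 m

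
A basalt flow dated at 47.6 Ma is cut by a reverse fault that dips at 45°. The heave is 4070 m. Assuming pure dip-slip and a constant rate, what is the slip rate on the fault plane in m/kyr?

0.121 m/kyr

dip-slip = heave / cos(dip) = 4070 m / cos(45°) = 5756 m
rate = 5756 m / 47.6 Ma = 0.000121 m/yr = 0.121 m/kyr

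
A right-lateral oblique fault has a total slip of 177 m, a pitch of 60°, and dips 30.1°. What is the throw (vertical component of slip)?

dip-slip = net slip × sin(rake) = 177 m × sin(60°) = 153.3 m
throw = dip-slip × sin(dip) = 153.3 × sin(30.1°) = 76.9 m

76.9 m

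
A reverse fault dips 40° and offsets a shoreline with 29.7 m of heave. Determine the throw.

24.9 m

throw = heave × tan(dip) = 29.7 × tan(40°) = 24.9 m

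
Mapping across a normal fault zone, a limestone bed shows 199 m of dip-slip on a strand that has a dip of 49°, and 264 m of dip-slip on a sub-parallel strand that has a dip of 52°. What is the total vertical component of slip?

358 m

throw_A = 199 × sin(49°) = 150.2 m
throw_B = 264 × sin(52°) = 208 m
total = 150.2 + 208 = 358 m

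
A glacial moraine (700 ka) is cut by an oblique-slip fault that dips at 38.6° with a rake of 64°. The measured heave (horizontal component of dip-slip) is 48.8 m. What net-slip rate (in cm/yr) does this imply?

dip-slip = heave / cos(dip) = 48.8 / cos(38.6°) = 62.44 m
net slip = dip-slip / sin(rake) = 62.44 / sin(64°) = 69.47 m
rate = 69.47 m / 700 ka = 0.0000992 m/yr = 0.00992 cm/yr

0.00992 cm/yr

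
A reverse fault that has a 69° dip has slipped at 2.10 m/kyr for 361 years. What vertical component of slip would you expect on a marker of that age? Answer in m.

dip-slip = rate × time = 2.10 m/kyr × 361 years = 0.7581 m
throw = dip-slip × sin(dip) = 0.7581 × sin(69°) = 0.708 m

0.708 m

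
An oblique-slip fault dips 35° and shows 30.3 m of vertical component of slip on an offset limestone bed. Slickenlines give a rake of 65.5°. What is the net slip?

dip-slip = throw / sin(dip) = 30.3 / sin(35°) = 52.83 m
net slip = dip-slip / sin(rake) = 52.83 / sin(65.5°) = 58.1 m

58.1 m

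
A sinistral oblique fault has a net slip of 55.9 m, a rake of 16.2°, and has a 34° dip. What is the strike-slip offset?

strike-slip = net slip × cos(rake) = 55.9 m × cos(16.2°) = 53.7 m

53.7 m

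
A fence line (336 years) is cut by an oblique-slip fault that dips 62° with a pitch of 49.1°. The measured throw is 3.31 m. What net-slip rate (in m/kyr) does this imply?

dip-slip = throw / sin(dip) = 3.31 / sin(62°) = 3.749 m
net slip = dip-slip / sin(rake) = 3.749 / sin(49.1°) = 4.960 m
rate = 4.960 m / 336 years = 0.0148 m/yr = 14.8 m/kyr

14.8 m/kyr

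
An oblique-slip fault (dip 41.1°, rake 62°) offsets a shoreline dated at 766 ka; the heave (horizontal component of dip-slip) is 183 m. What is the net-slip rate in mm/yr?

0.359 mm/yr

dip-slip = heave / cos(dip) = 183 / cos(41.1°) = 242.8 m
net slip = dip-slip / sin(rake) = 242.8 / sin(62°) = 275 m
rate = 275 m / 766 ka = 0.000359 m/yr = 0.359 mm/yr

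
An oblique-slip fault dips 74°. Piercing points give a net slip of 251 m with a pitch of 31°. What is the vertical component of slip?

dip-slip = net slip × sin(rake) = 251 m × sin(31°) = 129.3 m
throw = dip-slip × sin(dip) = 129.3 × sin(74°) = 124 m

124 m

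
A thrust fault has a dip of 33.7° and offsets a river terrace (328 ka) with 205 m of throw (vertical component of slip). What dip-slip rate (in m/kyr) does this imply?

dip-slip = throw / sin(dip) = 205 m / sin(33.7°) = 369.5 m
rate = 369.5 m / 328 ka = 0.00113 m/yr = 1.13 m/kyr

1.13 m/kyr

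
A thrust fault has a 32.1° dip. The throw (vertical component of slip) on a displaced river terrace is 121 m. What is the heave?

heave = throw / tan(dip) = 121 / tan(32.1°) = 193 m

193 m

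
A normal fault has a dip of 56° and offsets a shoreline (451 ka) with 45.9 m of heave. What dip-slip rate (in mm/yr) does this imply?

0.182 mm/yr

dip-slip = heave / cos(dip) = 45.9 m / cos(56°) = 82.08 m
rate = 82.08 m / 451 ka = 0.000182 m/yr = 0.182 mm/yr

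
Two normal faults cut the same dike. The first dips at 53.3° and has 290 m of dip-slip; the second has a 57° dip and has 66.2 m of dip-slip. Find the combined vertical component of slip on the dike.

throw_A = 290 × sin(53.3°) = 232.5 m
throw_B = 66.2 × sin(57°) = 55.52 m
total = 232.5 + 55.52 = 288 m

288 m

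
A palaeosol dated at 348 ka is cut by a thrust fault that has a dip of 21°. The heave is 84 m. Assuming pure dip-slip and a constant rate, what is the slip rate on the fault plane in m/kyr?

0.259 m/kyr

dip-slip = heave / cos(dip) = 84 m / cos(21°) = 89.98 m
rate = 89.98 m / 348 ka = 0.000259 m/yr = 0.259 m/kyr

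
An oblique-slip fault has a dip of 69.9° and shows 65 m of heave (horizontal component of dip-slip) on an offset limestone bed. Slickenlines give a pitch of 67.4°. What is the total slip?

dip-slip = heave / cos(dip) = 65 / cos(69.9°) = 189.1 m
net slip = dip-slip / sin(rake) = 189.1 / sin(67.4°) = 205 m

205 m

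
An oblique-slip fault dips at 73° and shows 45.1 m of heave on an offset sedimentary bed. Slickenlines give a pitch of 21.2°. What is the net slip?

427 m

dip-slip = heave / cos(dip) = 45.1 / cos(73°) = 154.3 m
net slip = dip-slip / sin(rake) = 154.3 / sin(21.2°) = 427 m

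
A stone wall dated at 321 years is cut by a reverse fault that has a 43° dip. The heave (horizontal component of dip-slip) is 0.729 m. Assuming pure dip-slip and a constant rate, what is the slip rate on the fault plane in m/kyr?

3.11 m/kyr

dip-slip = heave / cos(dip) = 0.729 m / cos(43°) = 0.9968 m
rate = 0.9968 m / 321 years = 0.00311 m/yr = 3.11 m/kyr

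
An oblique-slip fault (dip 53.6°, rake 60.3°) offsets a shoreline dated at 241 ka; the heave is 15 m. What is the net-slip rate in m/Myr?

121 m/Myr

dip-slip = heave / cos(dip) = 15 / cos(53.6°) = 25.28 m
net slip = dip-slip / sin(rake) = 25.28 / sin(60.3°) = 29.10 m
rate = 29.10 m / 241 ka = 0.000121 m/yr = 121 m/Myr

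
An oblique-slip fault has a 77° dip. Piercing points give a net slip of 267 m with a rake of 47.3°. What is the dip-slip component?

196 m

dip-slip = net slip × sin(rake) = 267 m × sin(47.3°) = 196 m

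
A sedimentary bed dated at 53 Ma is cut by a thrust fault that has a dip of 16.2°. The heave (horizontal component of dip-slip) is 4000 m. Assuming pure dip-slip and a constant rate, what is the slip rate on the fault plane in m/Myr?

dip-slip = heave / cos(dip) = 4000 m / cos(16.2°) = 4165 m
rate = 4165 m / 53 Ma = 0.0000786 m/yr = 78.6 m/Myr

78.6 m/Myr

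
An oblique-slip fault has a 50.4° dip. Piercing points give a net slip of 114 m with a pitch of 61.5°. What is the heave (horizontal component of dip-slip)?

63.9 m

dip-slip = net slip × sin(rake) = 114 m × sin(61.5°) = 100.2 m
heave = dip-slip × cos(dip) = 100.2 × cos(50.4°) = 63.9 m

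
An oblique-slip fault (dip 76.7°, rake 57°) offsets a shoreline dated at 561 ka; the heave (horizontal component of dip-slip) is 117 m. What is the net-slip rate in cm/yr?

dip-slip = heave / cos(dip) = 117 / cos(76.7°) = 508.6 m
net slip = dip-slip / sin(rake) = 508.6 / sin(57°) = 606.4 m
rate = 606.4 m / 561 ka = 0.00108 m/yr = 0.108 cm/yr

0.108 cm/yr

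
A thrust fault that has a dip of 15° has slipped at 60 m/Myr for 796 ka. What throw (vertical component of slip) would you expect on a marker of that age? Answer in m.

dip-slip = rate × time = 60 m/Myr × 796 ka = 47.76 m
throw = dip-slip × sin(dip) = 47.76 × sin(15°) = 12.4 m

12.4 m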